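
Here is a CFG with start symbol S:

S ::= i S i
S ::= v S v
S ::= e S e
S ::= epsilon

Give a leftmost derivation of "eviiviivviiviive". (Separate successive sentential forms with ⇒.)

S ⇒ eSe   [S ::= e S e]
eSe ⇒ evSve   [S ::= v S v]
evSve ⇒ eviSive   [S ::= i S i]
eviSive ⇒ eviiSiive   [S ::= i S i]
eviiSiive ⇒ eviivSviive   [S ::= v S v]
eviivSviive ⇒ eviiviSiviive   [S ::= i S i]
eviiviSiviive ⇒ eviiviiSiiviive   [S ::= i S i]
eviiviiSiiviive ⇒ eviiviivSviiviive   [S ::= v S v]
eviiviivSviiviive ⇒ eviiviivviiviive   [S ::= epsilon]

S ⇒ eSe ⇒ evSve ⇒ eviSive ⇒ eviiSiive ⇒ eviivSviive ⇒ eviiviSiviive ⇒ eviiviiSiiviive ⇒ eviiviivSviiviive ⇒ eviiviivviiviive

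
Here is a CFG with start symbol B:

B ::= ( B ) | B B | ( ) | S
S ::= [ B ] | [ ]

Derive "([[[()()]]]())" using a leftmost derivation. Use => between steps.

B => (B) => (BB) => (SB) => ([B]B) => ([S]B) => ([[B]]B) => ([[S]]B) => ([[[B]]]B) => ([[[BB]]]B) => ([[[()B]]]B) => ([[[()()]]]B) => ([[[()()]]]())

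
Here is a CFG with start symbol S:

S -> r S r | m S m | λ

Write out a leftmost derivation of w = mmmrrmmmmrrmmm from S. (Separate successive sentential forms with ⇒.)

S ⇒ mSm ⇒ mmSmm ⇒ mmmSmmm ⇒ mmmrSrmmm ⇒ mmmrrSrrmmm ⇒ mmmrrmSmrrmmm ⇒ mmmrrmmSmmrrmmm ⇒ mmmrrmmmmrrmmm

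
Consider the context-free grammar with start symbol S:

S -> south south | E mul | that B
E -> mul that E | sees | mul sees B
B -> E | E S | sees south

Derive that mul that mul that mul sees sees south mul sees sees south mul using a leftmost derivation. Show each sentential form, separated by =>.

S => that B   [S -> that B]
that B => that E S   [B -> E S]
that E S => that mul that E S   [E -> mul that E]
that mul that E S => that mul that mul that E S   [E -> mul that E]
that mul that mul that E S => that mul that mul that mul sees B S   [E -> mul sees B]
that mul that mul that mul sees B S => that mul that mul that mul sees sees south S   [B -> sees south]
that mul that mul that mul sees sees south S => that mul that mul that mul sees sees south E mul   [S -> E mul]
that mul that mul that mul sees sees south E mul => that mul that mul that mul sees sees south mul sees B mul   [E -> mul sees B]
that mul that mul that mul sees sees south mul sees B mul => that mul that mul that mul sees sees south mul sees sees south mul   [B -> sees south]

S => that B => that E S => that mul that E S => that mul that mul that E S => that mul that mul that mul sees B S => that mul that mul that mul sees sees south S => that mul that mul that mul sees sees south E mul => that mul that mul that mul sees sees south mul sees B mul => that mul that mul that mul sees sees south mul sees sees south mul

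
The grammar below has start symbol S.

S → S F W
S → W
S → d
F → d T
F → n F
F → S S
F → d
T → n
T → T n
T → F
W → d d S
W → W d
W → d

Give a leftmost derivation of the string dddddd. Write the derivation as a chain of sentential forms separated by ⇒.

S⇒SFW⇒WFW⇒WdFW⇒ddFW⇒dddTW⇒dddFW⇒dddSSW⇒ddddSW⇒dddddW⇒dddddd

S ⇒ SFW   [S → S F W]
SFW ⇒ WFW   [S → W]
WFW ⇒ WdFW   [W → W d]
WdFW ⇒ ddFW   [W → d]
ddFW ⇒ dddTW   [F → d T]
dddTW ⇒ dddFW   [T → F]
dddFW ⇒ dddSSW   [F → S S]
dddSSW ⇒ ddddSW   [S → d]
ddddSW ⇒ dddddW   [S → d]
dddddW ⇒ dddddd   [W → d]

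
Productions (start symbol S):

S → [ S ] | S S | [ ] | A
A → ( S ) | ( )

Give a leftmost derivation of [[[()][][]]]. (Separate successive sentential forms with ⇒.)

S ⇒ [S] ⇒ [[S]] ⇒ [[SS]] ⇒ [[[S]S]] ⇒ [[[A]S]] ⇒ [[[()]S]] ⇒ [[[()]SS]] ⇒ [[[()][]S]] ⇒ [[[()][][]]]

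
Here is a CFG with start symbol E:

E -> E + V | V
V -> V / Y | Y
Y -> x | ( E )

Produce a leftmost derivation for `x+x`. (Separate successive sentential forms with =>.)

E => E+V   [E -> E + V]
E+V => V+V   [E -> V]
V+V => Y+V   [V -> Y]
Y+V => x+V   [Y -> x]
x+V => x+Y   [V -> Y]
x+Y => x+x   [Y -> x]

E=>E+V=>V+V=>Y+V=>x+V=>x+Y=>x+x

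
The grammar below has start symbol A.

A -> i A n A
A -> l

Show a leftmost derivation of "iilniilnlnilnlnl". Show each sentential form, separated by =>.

A => iAnA => iiAnAnA => iilnAnA => iilniAnAnA => iilniiAnAnAnA => iilniilnAnAnA => iilniilnlnAnA => iilniilnlniAnAnA => iilniilnlnilnAnA => iilniilnlnilnlnA => iilniilnlnilnlnl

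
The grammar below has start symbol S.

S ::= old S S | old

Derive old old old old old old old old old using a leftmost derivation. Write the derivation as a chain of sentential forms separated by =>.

S => old S S   [S ::= old S S]
old S S => old old S S S   [S ::= old S S]
old old S S S => old old old S S S S   [S ::= old S S]
old old old S S S S => old old old old S S S S S   [S ::= old S S]
old old old old S S S S S => old old old old old S S S S   [S ::= old]
old old old old old S S S S => old old old old old old S S S   [S ::= old]
old old old old old old S S S => old old old old old old old S S   [S ::= old]
old old old old old old old S S => old old old old old old old old S   [S ::= old]
old old old old old old old old S => old old old old old old old old old   [S ::= old]

S => old S S => old old S S S => old old old S S S S => old old old old S S S S S => old old old old old S S S S => old old old old old old S S S => old old old old old old old S S => old old old old old old old old S => old old old old old old old old old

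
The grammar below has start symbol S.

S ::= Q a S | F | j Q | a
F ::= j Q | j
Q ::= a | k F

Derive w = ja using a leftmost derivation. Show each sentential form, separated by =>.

S=>F=>jQ=>ja

S => F   [S ::= F]
F => jQ   [F ::= j Q]
jQ => ja   [Q ::= a]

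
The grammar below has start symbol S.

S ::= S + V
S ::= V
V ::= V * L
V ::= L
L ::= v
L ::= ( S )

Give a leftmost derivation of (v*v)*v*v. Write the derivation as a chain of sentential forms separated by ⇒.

S ⇒ V   [S ::= V]
V ⇒ V*L   [V ::= V * L]
V*L ⇒ V*L*L   [V ::= V * L]
V*L*L ⇒ L*L*L   [V ::= L]
L*L*L ⇒ (S)*L*L   [L ::= ( S )]
(S)*L*L ⇒ (V)*L*L   [S ::= V]
(V)*L*L ⇒ (V*L)*L*L   [V ::= V * L]
(V*L)*L*L ⇒ (L*L)*L*L   [V ::= L]
(L*L)*L*L ⇒ (v*L)*L*L   [L ::= v]
(v*L)*L*L ⇒ (v*v)*L*L   [L ::= v]
(v*v)*L*L ⇒ (v*v)*v*L   [L ::= v]
(v*v)*v*L ⇒ (v*v)*v*v   [L ::= v]

S ⇒ V ⇒ V*L ⇒ V*L*L ⇒ L*L*L ⇒ (S)*L*L ⇒ (V)*L*L ⇒ (V*L)*L*L ⇒ (L*L)*L*L ⇒ (v*L)*L*L ⇒ (v*v)*L*L ⇒ (v*v)*v*L ⇒ (v*v)*v*v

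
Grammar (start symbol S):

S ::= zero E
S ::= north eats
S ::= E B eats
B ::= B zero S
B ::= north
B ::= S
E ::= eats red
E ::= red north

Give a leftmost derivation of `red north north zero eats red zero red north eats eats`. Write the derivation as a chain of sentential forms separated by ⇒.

S ⇒ E B eats   [S ::= E B eats]
E B eats ⇒ red north B eats   [E ::= red north]
red north B eats ⇒ red north B zero S eats   [B ::= B zero S]
red north B zero S eats ⇒ red north north zero S eats   [B ::= north]
red north north zero S eats ⇒ red north north zero E B eats eats   [S ::= E B eats]
red north north zero E B eats eats ⇒ red north north zero eats red B eats eats   [E ::= eats red]
red north north zero eats red B eats eats ⇒ red north north zero eats red S eats eats   [B ::= S]
red north north zero eats red S eats eats ⇒ red north north zero eats red zero E eats eats   [S ::= zero E]
red north north zero eats red zero E eats eats ⇒ red north north zero eats red zero red north eats eats   [E ::= red north]

S ⇒ E B eats ⇒ red north B eats ⇒ red north B zero S eats ⇒ red north north zero S eats ⇒ red north north zero E B eats eats ⇒ red north north zero eats red B eats eats ⇒ red north north zero eats red S eats eats ⇒ red north north zero eats red zero E eats eats ⇒ red north north zero eats red zero red north eats eats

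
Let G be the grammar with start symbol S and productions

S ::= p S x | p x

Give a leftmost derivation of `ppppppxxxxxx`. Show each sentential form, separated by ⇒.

S⇒pSx⇒ppSxx⇒pppSxxx⇒ppppSxxxx⇒pppppSxxxxx⇒ppppppxxxxxx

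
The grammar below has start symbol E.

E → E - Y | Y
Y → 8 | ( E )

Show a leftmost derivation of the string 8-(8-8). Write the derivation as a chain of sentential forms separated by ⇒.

E ⇒ E-Y ⇒ Y-Y ⇒ 8-Y ⇒ 8-(E) ⇒ 8-(E-Y) ⇒ 8-(Y-Y) ⇒ 8-(8-Y) ⇒ 8-(8-8)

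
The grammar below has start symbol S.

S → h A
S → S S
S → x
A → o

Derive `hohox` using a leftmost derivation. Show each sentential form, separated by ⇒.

S⇒SS⇒SSS⇒hASS⇒hoSS⇒hohAS⇒hohoS⇒hohox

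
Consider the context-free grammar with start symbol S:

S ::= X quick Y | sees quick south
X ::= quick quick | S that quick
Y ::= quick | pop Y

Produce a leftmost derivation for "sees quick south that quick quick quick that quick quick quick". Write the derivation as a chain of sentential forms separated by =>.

S => X quick Y => S that quick quick Y => X quick Y that quick quick Y => S that quick quick Y that quick quick Y => sees quick south that quick quick Y that quick quick Y => sees quick south that quick quick quick that quick quick Y => sees quick south that quick quick quick that quick quick quick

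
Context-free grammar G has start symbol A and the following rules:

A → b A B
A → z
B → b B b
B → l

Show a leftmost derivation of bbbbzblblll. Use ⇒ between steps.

A ⇒ bAB ⇒ bbABB ⇒ bbbABBB ⇒ bbbbABBBB ⇒ bbbbzBBBB ⇒ bbbbzbBbBBB ⇒ bbbbzblbBBB ⇒ bbbbzblblBB ⇒ bbbbzblbllB ⇒ bbbbzblblll

A ⇒ bAB   [A → b A B]
bAB ⇒ bbABB   [A → b A B]
bbABB ⇒ bbbABBB   [A → b A B]
bbbABBB ⇒ bbbbABBBB   [A → b A B]
bbbbABBBB ⇒ bbbbzBBBB   [A → z]
bbbbzBBBB ⇒ bbbbzbBbBBB   [B → b B b]
bbbbzbBbBBB ⇒ bbbbzblbBBB   [B → l]
bbbbzblbBBB ⇒ bbbbzblblBB   [B → l]
bbbbzblblBB ⇒ bbbbzblbllB   [B → l]
bbbbzblbllB ⇒ bbbbzblblll   [B → l]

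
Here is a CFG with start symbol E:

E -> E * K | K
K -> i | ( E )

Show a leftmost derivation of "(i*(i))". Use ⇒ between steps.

E ⇒ K   [E -> K]
K ⇒ (E)   [K -> ( E )]
(E) ⇒ (E*K)   [E -> E * K]
(E*K) ⇒ (K*K)   [E -> K]
(K*K) ⇒ (i*K)   [K -> i]
(i*K) ⇒ (i*(E))   [K -> ( E )]
(i*(E)) ⇒ (i*(K))   [E -> K]
(i*(K)) ⇒ (i*(i))   [K -> i]

E⇒K⇒(E)⇒(E*K)⇒(K*K)⇒(i*K)⇒(i*(E))⇒(i*(K))⇒(i*(i))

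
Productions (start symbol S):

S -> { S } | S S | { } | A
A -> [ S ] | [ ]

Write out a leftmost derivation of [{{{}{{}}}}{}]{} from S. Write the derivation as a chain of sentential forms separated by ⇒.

S ⇒ SS   [S -> S S]
SS ⇒ AS   [S -> A]
AS ⇒ [S]S   [A -> [ S ]]
[S]S ⇒ [SS]S   [S -> S S]
[SS]S ⇒ [{S}S]S   [S -> { S }]
[{S}S]S ⇒ [{{S}}S]S   [S -> { S }]
[{{S}}S]S ⇒ [{{SS}}S]S   [S -> S S]
[{{SS}}S]S ⇒ [{{{}S}}S]S   [S -> { }]
[{{{}S}}S]S ⇒ [{{{}{S}}}S]S   [S -> { S }]
[{{{}{S}}}S]S ⇒ [{{{}{{}}}}S]S   [S -> { }]
[{{{}{{}}}}S]S ⇒ [{{{}{{}}}}{}]S   [S -> { }]
[{{{}{{}}}}{}]S ⇒ [{{{}{{}}}}{}]{}   [S -> { }]

S ⇒ SS ⇒ AS ⇒ [S]S ⇒ [SS]S ⇒ [{S}S]S ⇒ [{{S}}S]S ⇒ [{{SS}}S]S ⇒ [{{{}S}}S]S ⇒ [{{{}{S}}}S]S ⇒ [{{{}{{}}}}S]S ⇒ [{{{}{{}}}}{}]S ⇒ [{{{}{{}}}}{}]{}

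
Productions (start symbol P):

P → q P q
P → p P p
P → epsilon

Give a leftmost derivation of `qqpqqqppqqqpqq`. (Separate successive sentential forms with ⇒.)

P ⇒ qPq ⇒ qqPqq ⇒ qqpPpqq ⇒ qqpqPqpqq ⇒ qqpqqPqqpqq ⇒ qqpqqqPqqqpqq ⇒ qqpqqqpPpqqqpqq ⇒ qqpqqqppqqqpqq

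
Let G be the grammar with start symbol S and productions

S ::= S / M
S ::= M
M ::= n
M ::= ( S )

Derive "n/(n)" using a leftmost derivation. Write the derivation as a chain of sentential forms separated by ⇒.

S ⇒ S/M ⇒ M/M ⇒ n/M ⇒ n/(S) ⇒ n/(M) ⇒ n/(n)

S ⇒ S/M   [S ::= S / M]
S/M ⇒ M/M   [S ::= M]
M/M ⇒ n/M   [M ::= n]
n/M ⇒ n/(S)   [M ::= ( S )]
n/(S) ⇒ n/(M)   [S ::= M]
n/(M) ⇒ n/(n)   [M ::= n]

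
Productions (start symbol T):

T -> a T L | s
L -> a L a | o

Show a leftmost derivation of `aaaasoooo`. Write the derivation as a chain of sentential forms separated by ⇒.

T ⇒ aTL   [T -> a T L]
aTL ⇒ aaTLL   [T -> a T L]
aaTLL ⇒ aaaTLLL   [T -> a T L]
aaaTLLL ⇒ aaaaTLLLL   [T -> a T L]
aaaaTLLLL ⇒ aaaasLLLL   [T -> s]
aaaasLLLL ⇒ aaaasoLLL   [L -> o]
aaaasoLLL ⇒ aaaasooLL   [L -> o]
aaaasooLL ⇒ aaaasoooL   [L -> o]
aaaasoooL ⇒ aaaasoooo   [L -> o]

T⇒aTL⇒aaTLL⇒aaaTLLL⇒aaaaTLLLL⇒aaaasLLLL⇒aaaasoLLL⇒aaaasooLL⇒aaaasoooL⇒aaaasoooo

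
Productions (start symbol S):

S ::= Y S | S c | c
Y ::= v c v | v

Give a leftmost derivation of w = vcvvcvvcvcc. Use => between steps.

S => YS   [S ::= Y S]
YS => vcvS   [Y ::= v c v]
vcvS => vcvSc   [S ::= S c]
vcvSc => vcvYSc   [S ::= Y S]
vcvYSc => vcvvcvSc   [Y ::= v c v]
vcvvcvSc => vcvvcvYSc   [S ::= Y S]
vcvvcvYSc => vcvvcvvcvSc   [Y ::= v c v]
vcvvcvvcvSc => vcvvcvvcvcc   [S ::= c]

S => YS => vcvS => vcvSc => vcvYSc => vcvvcvSc => vcvvcvYSc => vcvvcvvcvSc => vcvvcvvcvcc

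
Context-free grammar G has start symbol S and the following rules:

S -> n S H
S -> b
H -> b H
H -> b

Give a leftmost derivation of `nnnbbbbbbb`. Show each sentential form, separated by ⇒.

S ⇒ nSH   [S -> n S H]
nSH ⇒ nnSHH   [S -> n S H]
nnSHH ⇒ nnnSHHH   [S -> n S H]
nnnSHHH ⇒ nnnbHHH   [S -> b]
nnnbHHH ⇒ nnnbbHHH   [H -> b H]
nnnbbHHH ⇒ nnnbbbHHH   [H -> b H]
nnnbbbHHH ⇒ nnnbbbbHH   [H -> b]
nnnbbbbHH ⇒ nnnbbbbbH   [H -> b]
nnnbbbbbH ⇒ nnnbbbbbbH   [H -> b H]
nnnbbbbbbH ⇒ nnnbbbbbbb   [H -> b]

S ⇒ nSH ⇒ nnSHH ⇒ nnnSHHH ⇒ nnnbHHH ⇒ nnnbbHHH ⇒ nnnbbbHHH ⇒ nnnbbbbHH ⇒ nnnbbbbbH ⇒ nnnbbbbbbH ⇒ nnnbbbbbbb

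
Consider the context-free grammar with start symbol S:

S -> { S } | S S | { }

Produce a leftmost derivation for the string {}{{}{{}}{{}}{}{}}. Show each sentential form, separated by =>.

S => SS   [S -> S S]
SS => {}S   [S -> { }]
{}S => {}{S}   [S -> { S }]
{}{S} => {}{SS}   [S -> S S]
{}{SS} => {}{{}S}   [S -> { }]
{}{{}S} => {}{{}SS}   [S -> S S]
{}{{}SS} => {}{{}SSS}   [S -> S S]
{}{{}SSS} => {}{{}SSSS}   [S -> S S]
{}{{}SSSS} => {}{{}{S}SSS}   [S -> { S }]
{}{{}{S}SSS} => {}{{}{{}}SSS}   [S -> { }]
{}{{}{{}}SSS} => {}{{}{{}}{S}SS}   [S -> { S }]
{}{{}{{}}{S}SS} => {}{{}{{}}{{}}SS}   [S -> { }]
{}{{}{{}}{{}}SS} => {}{{}{{}}{{}}{}S}   [S -> { }]
{}{{}{{}}{{}}{}S} => {}{{}{{}}{{}}{}{}}   [S -> { }]

S => SS => {}S => {}{S} => {}{SS} => {}{{}S} => {}{{}SS} => {}{{}SSS} => {}{{}SSSS} => {}{{}{S}SSS} => {}{{}{{}}SSS} => {}{{}{{}}{S}SS} => {}{{}{{}}{{}}SS} => {}{{}{{}}{{}}{}S} => {}{{}{{}}{{}}{}{}}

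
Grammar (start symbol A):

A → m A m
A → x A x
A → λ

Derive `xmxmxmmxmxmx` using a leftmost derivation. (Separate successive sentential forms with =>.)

A=>xAx=>xmAmx=>xmxAxmx=>xmxmAmxmx=>xmxmxAxmxmx=>xmxmxmAmxmxmx=>xmxmxmmxmxmx

A => xAx   [A → x A x]
xAx => xmAmx   [A → m A m]
xmAmx => xmxAxmx   [A → x A x]
xmxAxmx => xmxmAmxmx   [A → m A m]
xmxmAmxmx => xmxmxAxmxmx   [A → x A x]
xmxmxAxmxmx => xmxmxmAmxmxmx   [A → m A m]
xmxmxmAmxmxmx => xmxmxmmxmxmx   [A → λ]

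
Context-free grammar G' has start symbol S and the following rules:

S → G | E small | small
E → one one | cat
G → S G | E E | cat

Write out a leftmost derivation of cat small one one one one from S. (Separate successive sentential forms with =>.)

S => G => S G => E small G => cat small G => cat small E E => cat small one one E => cat small one one one one

S => G   [S → G]
G => S G   [G → S G]
S G => E small G   [S → E small]
E small G => cat small G   [E → cat]
cat small G => cat small E E   [G → E E]
cat small E E => cat small one one E   [E → one one]
cat small one one E => cat small one one one one   [E → one one]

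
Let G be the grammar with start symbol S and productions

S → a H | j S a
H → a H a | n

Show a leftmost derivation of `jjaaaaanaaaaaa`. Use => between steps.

S=>jSa=>jjSaa=>jjaHaa=>jjaaHaaa=>jjaaaHaaaa=>jjaaaaHaaaaa=>jjaaaaaHaaaaaa=>jjaaaaanaaaaaa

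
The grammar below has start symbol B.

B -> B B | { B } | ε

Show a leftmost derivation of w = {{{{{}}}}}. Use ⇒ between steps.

B⇒{B}⇒{{B}}⇒{{{B}}}⇒{{{BB}}}⇒{{{{B}B}}}⇒{{{{BB}B}}}⇒{{{{BBB}B}}}⇒{{{{{B}BB}B}}}⇒{{{{{}BB}B}}}⇒{{{{{}B}B}}}⇒{{{{{}}B}}}⇒{{{{{}}}}}

B ⇒ {B}   [B -> { B }]
{B} ⇒ {{B}}   [B -> { B }]
{{B}} ⇒ {{{B}}}   [B -> { B }]
{{{B}}} ⇒ {{{BB}}}   [B -> B B]
{{{BB}}} ⇒ {{{{B}B}}}   [B -> { B }]
{{{{B}B}}} ⇒ {{{{BB}B}}}   [B -> B B]
{{{{BB}B}}} ⇒ {{{{BBB}B}}}   [B -> B B]
{{{{BBB}B}}} ⇒ {{{{{B}BB}B}}}   [B -> { B }]
{{{{{B}BB}B}}} ⇒ {{{{{}BB}B}}}   [B -> ε]
{{{{{}BB}B}}} ⇒ {{{{{}B}B}}}   [B -> ε]
{{{{{}B}B}}} ⇒ {{{{{}}B}}}   [B -> ε]
{{{{{}}B}}} ⇒ {{{{{}}}}}   [B -> ε]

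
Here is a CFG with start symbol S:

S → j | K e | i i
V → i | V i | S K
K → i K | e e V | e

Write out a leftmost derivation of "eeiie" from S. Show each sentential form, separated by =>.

S => Ke => eeVe => eeVie => eeiie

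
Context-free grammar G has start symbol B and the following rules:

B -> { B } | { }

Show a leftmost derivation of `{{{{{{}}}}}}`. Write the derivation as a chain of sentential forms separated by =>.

B => {B} => {{B}} => {{{B}}} => {{{{B}}}} => {{{{{B}}}}} => {{{{{{}}}}}}

B => {B}   [B -> { B }]
{B} => {{B}}   [B -> { B }]
{{B}} => {{{B}}}   [B -> { B }]
{{{B}}} => {{{{B}}}}   [B -> { B }]
{{{{B}}}} => {{{{{B}}}}}   [B -> { B }]
{{{{{B}}}}} => {{{{{{}}}}}}   [B -> { }]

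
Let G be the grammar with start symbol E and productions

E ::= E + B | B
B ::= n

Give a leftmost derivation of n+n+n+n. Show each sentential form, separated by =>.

E => E+B => E+B+B => E+B+B+B => B+B+B+B => n+B+B+B => n+n+B+B => n+n+n+B => n+n+n+n

E => E+B   [E ::= E + B]
E+B => E+B+B   [E ::= E + B]
E+B+B => E+B+B+B   [E ::= E + B]
E+B+B+B => B+B+B+B   [E ::= B]
B+B+B+B => n+B+B+B   [B ::= n]
n+B+B+B => n+n+B+B   [B ::= n]
n+n+B+B => n+n+n+B   [B ::= n]
n+n+n+B => n+n+n+n   [B ::= n]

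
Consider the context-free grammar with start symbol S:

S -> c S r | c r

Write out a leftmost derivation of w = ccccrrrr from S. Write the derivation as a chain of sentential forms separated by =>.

S => cSr   [S -> c S r]
cSr => ccSrr   [S -> c S r]
ccSrr => cccSrrr   [S -> c S r]
cccSrrr => ccccrrrr   [S -> c r]

S => cSr => ccSrr => cccSrrr => ccccrrrr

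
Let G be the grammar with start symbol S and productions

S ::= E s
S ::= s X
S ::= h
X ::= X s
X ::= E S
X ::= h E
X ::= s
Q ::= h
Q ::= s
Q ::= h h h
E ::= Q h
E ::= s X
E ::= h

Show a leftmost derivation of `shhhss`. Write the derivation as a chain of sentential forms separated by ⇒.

S ⇒ Es   [S ::= E s]
Es ⇒ sXs   [E ::= s X]
sXs ⇒ sXss   [X ::= X s]
sXss ⇒ sESss   [X ::= E S]
sESss ⇒ sQhSss   [E ::= Q h]
sQhSss ⇒ shhSss   [Q ::= h]
shhSss ⇒ shhhss   [S ::= h]

S ⇒ Es ⇒ sXs ⇒ sXss ⇒ sESss ⇒ sQhSss ⇒ shhSss ⇒ shhhss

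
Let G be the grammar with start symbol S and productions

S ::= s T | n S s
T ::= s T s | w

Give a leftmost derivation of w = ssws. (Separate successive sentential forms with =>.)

S => sT   [S ::= s T]
sT => ssTs   [T ::= s T s]
ssTs => ssws   [T ::= w]

S => sT => ssTs => ssws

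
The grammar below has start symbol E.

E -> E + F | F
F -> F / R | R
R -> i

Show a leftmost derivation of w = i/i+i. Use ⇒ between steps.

E ⇒ E+F ⇒ F+F ⇒ F/R+F ⇒ R/R+F ⇒ i/R+F ⇒ i/i+F ⇒ i/i+R ⇒ i/i+i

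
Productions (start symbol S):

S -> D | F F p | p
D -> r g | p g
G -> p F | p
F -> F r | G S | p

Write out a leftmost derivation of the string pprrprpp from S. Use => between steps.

S => FFp   [S -> F F p]
FFp => FrFp   [F -> F r]
FrFp => GSrFp   [F -> G S]
GSrFp => pFSrFp   [G -> p F]
pFSrFp => pFrSrFp   [F -> F r]
pFrSrFp => pFrrSrFp   [F -> F r]
pFrrSrFp => pprrSrFp   [F -> p]
pprrSrFp => pprrprFp   [S -> p]
pprrprFp => pprrprpp   [F -> p]

S => FFp => FrFp => GSrFp => pFSrFp => pFrSrFp => pFrrSrFp => pprrSrFp => pprrprFp => pprrprpp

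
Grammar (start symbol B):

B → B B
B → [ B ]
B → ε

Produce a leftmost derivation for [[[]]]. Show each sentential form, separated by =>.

B => BB => [B]B => [[B]]B => [[[B]]]B => [[[]]]B => [[[]]]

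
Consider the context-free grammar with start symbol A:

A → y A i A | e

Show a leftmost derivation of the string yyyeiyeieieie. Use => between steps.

A=>yAiA=>yyAiAiA=>yyyAiAiAiA=>yyyeiAiAiA=>yyyeiyAiAiAiA=>yyyeiyeiAiAiA=>yyyeiyeieiAiA=>yyyeiyeieieiA=>yyyeiyeieieie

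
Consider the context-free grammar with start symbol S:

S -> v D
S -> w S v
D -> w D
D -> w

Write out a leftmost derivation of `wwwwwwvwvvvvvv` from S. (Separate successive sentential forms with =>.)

S => wSv => wwSvv => wwwSvvv => wwwwSvvvv => wwwwwSvvvvv => wwwwwwSvvvvvv => wwwwwwvDvvvvvv => wwwwwwvwvvvvvv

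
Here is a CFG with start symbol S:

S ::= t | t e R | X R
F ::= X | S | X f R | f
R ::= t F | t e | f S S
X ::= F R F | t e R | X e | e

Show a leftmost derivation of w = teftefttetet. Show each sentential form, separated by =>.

S => teR => tefSS => tefteRS => teftefSSS => tefteftSS => tefteftteRS => tefteftteteS => teftefttetet

S => teR   [S ::= t e R]
teR => tefSS   [R ::= f S S]
tefSS => tefteRS   [S ::= t e R]
tefteRS => teftefSSS   [R ::= f S S]
teftefSSS => tefteftSS   [S ::= t]
tefteftSS => tefteftteRS   [S ::= t e R]
tefteftteRS => tefteftteteS   [R ::= t e]
tefteftteteS => teftefttetet   [S ::= t]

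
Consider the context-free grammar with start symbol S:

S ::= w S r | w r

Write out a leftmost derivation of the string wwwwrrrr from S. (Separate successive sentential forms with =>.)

S => wSr => wwSrr => wwwSrrr => wwwwrrrr

S => wSr   [S ::= w S r]
wSr => wwSrr   [S ::= w S r]
wwSrr => wwwSrrr   [S ::= w S r]
wwwSrrr => wwwwrrrr   [S ::= w r]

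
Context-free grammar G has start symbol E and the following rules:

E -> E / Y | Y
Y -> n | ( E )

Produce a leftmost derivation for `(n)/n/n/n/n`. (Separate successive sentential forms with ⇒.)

E⇒E/Y⇒E/Y/Y⇒E/Y/Y/Y⇒E/Y/Y/Y/Y⇒Y/Y/Y/Y/Y⇒(E)/Y/Y/Y/Y⇒(Y)/Y/Y/Y/Y⇒(n)/Y/Y/Y/Y⇒(n)/n/Y/Y/Y⇒(n)/n/n/Y/Y⇒(n)/n/n/n/Y⇒(n)/n/n/n/n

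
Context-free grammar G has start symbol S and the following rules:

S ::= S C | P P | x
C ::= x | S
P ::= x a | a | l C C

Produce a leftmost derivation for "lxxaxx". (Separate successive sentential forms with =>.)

S => SC => SCC => PPCC => lCCPCC => lSCPCC => lxCPCC => lxxPCC => lxxaCC => lxxaxC => lxxaxx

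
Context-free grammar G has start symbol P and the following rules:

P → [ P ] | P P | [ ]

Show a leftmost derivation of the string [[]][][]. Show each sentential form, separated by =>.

P=>PP=>PPP=>[P]PP=>[[]]PP=>[[]][]P=>[[]][][]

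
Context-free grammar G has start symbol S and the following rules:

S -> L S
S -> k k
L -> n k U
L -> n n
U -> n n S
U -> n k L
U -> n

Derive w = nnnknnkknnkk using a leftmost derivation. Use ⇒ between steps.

S⇒LS⇒nnS⇒nnLS⇒nnnkUS⇒nnnknnSS⇒nnnknnkkS⇒nnnknnkkLS⇒nnnknnkknnS⇒nnnknnkknnkk

S ⇒ LS   [S -> L S]
LS ⇒ nnS   [L -> n n]
nnS ⇒ nnLS   [S -> L S]
nnLS ⇒ nnnkUS   [L -> n k U]
nnnkUS ⇒ nnnknnSS   [U -> n n S]
nnnknnSS ⇒ nnnknnkkS   [S -> k k]
nnnknnkkS ⇒ nnnknnkkLS   [S -> L S]
nnnknnkkLS ⇒ nnnknnkknnS   [L -> n n]
nnnknnkknnS ⇒ nnnknnkknnkk   [S -> k k]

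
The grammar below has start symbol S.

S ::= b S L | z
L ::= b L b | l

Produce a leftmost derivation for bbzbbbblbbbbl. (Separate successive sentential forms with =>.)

S => bSL   [S ::= b S L]
bSL => bbSLL   [S ::= b S L]
bbSLL => bbzLL   [S ::= z]
bbzLL => bbzbLbL   [L ::= b L b]
bbzbLbL => bbzbbLbbL   [L ::= b L b]
bbzbbLbbL => bbzbbbLbbbL   [L ::= b L b]
bbzbbbLbbbL => bbzbbbbLbbbbL   [L ::= b L b]
bbzbbbbLbbbbL => bbzbbbblbbbbL   [L ::= l]
bbzbbbblbbbbL => bbzbbbblbbbbl   [L ::= l]

S=>bSL=>bbSLL=>bbzLL=>bbzbLbL=>bbzbbLbbL=>bbzbbbLbbbL=>bbzbbbbLbbbbL=>bbzbbbblbbbbL=>bbzbbbblbbbbl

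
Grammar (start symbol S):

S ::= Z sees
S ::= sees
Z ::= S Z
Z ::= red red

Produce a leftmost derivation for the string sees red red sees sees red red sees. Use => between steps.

S => Z sees => S Z sees => Z sees Z sees => S Z sees Z sees => sees Z sees Z sees => sees red red sees Z sees => sees red red sees S Z sees => sees red red sees sees Z sees => sees red red sees sees red red sees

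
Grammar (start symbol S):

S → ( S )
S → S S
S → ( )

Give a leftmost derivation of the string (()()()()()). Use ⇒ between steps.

S ⇒ (S) ⇒ (SS) ⇒ (SSS) ⇒ (SSSS) ⇒ (SSSSS) ⇒ (()SSSS) ⇒ (()()SSS) ⇒ (()()()SS) ⇒ (()()()()S) ⇒ (()()()()())

S ⇒ (S)   [S → ( S )]
(S) ⇒ (SS)   [S → S S]
(SS) ⇒ (SSS)   [S → S S]
(SSS) ⇒ (SSSS)   [S → S S]
(SSSS) ⇒ (SSSSS)   [S → S S]
(SSSSS) ⇒ (()SSSS)   [S → ( )]
(()SSSS) ⇒ (()()SSS)   [S → ( )]
(()()SSS) ⇒ (()()()SS)   [S → ( )]
(()()()SS) ⇒ (()()()()S)   [S → ( )]
(()()()()S) ⇒ (()()()()())   [S → ( )]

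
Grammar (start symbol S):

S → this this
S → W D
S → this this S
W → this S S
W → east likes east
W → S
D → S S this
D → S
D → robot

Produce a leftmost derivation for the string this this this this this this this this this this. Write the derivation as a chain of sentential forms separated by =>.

S => this this S => this this this this S => this this this this this this S => this this this this this this this this S => this this this this this this this this this this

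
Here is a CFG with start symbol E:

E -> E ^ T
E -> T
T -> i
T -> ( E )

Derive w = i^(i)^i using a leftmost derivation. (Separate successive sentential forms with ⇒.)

E ⇒ E^T ⇒ E^T^T ⇒ T^T^T ⇒ i^T^T ⇒ i^(E)^T ⇒ i^(T)^T ⇒ i^(i)^T ⇒ i^(i)^i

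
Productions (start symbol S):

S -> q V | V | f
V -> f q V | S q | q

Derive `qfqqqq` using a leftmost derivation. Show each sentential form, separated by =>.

S=>qV=>qfqV=>qfqSq=>qfqqVq=>qfqqqq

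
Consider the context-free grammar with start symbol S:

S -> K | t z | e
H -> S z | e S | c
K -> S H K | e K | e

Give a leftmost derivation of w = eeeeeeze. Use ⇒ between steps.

S ⇒ K ⇒ eK ⇒ eSHK ⇒ eKHK ⇒ eSHKHK ⇒ eeHKHK ⇒ eeeSKHK ⇒ eeeeKHK ⇒ eeeeeHK ⇒ eeeeeSzK ⇒ eeeeeezK ⇒ eeeeeeze

S ⇒ K   [S -> K]
K ⇒ eK   [K -> e K]
eK ⇒ eSHK   [K -> S H K]
eSHK ⇒ eKHK   [S -> K]
eKHK ⇒ eSHKHK   [K -> S H K]
eSHKHK ⇒ eeHKHK   [S -> e]
eeHKHK ⇒ eeeSKHK   [H -> e S]
eeeSKHK ⇒ eeeeKHK   [S -> e]
eeeeKHK ⇒ eeeeeHK   [K -> e]
eeeeeHK ⇒ eeeeeSzK   [H -> S z]
eeeeeSzK ⇒ eeeeeezK   [S -> e]
eeeeeezK ⇒ eeeeeeze   [K -> e]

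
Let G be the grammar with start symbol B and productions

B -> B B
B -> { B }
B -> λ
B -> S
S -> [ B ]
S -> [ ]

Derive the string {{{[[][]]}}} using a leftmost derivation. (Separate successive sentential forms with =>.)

B => {B}   [B -> { B }]
{B} => {{B}}   [B -> { B }]
{{B}} => {{{B}}}   [B -> { B }]
{{{B}}} => {{{S}}}   [B -> S]
{{{S}}} => {{{[B]}}}   [S -> [ B ]]
{{{[B]}}} => {{{[BB]}}}   [B -> B B]
{{{[BB]}}} => {{{[SB]}}}   [B -> S]
{{{[SB]}}} => {{{[[]B]}}}   [S -> [ ]]
{{{[[]B]}}} => {{{[[]S]}}}   [B -> S]
{{{[[]S]}}} => {{{[[][]]}}}   [S -> [ ]]

B => {B} => {{B}} => {{{B}}} => {{{S}}} => {{{[B]}}} => {{{[BB]}}} => {{{[SB]}}} => {{{[[]B]}}} => {{{[[]S]}}} => {{{[[][]]}}}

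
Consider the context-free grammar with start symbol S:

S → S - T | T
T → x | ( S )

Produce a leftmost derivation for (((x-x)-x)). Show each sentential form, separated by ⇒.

S ⇒ T ⇒ (S) ⇒ (T) ⇒ ((S)) ⇒ ((S-T)) ⇒ ((T-T)) ⇒ (((S)-T)) ⇒ (((S-T)-T)) ⇒ (((T-T)-T)) ⇒ (((x-T)-T)) ⇒ (((x-x)-T)) ⇒ (((x-x)-x))

S ⇒ T   [S → T]
T ⇒ (S)   [T → ( S )]
(S) ⇒ (T)   [S → T]
(T) ⇒ ((S))   [T → ( S )]
((S)) ⇒ ((S-T))   [S → S - T]
((S-T)) ⇒ ((T-T))   [S → T]
((T-T)) ⇒ (((S)-T))   [T → ( S )]
(((S)-T)) ⇒ (((S-T)-T))   [S → S - T]
(((S-T)-T)) ⇒ (((T-T)-T))   [S → T]
(((T-T)-T)) ⇒ (((x-T)-T))   [T → x]
(((x-T)-T)) ⇒ (((x-x)-T))   [T → x]
(((x-x)-T)) ⇒ (((x-x)-x))   [T → x]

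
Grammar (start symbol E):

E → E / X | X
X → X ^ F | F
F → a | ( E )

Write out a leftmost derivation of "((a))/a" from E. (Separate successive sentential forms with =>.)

E => E/X => X/X => F/X => (E)/X => (X)/X => (F)/X => ((E))/X => ((X))/X => ((F))/X => ((a))/X => ((a))/F => ((a))/a

E => E/X   [E → E / X]
E/X => X/X   [E → X]
X/X => F/X   [X → F]
F/X => (E)/X   [F → ( E )]
(E)/X => (X)/X   [E → X]
(X)/X => (F)/X   [X → F]
(F)/X => ((E))/X   [F → ( E )]
((E))/X => ((X))/X   [E → X]
((X))/X => ((F))/X   [X → F]
((F))/X => ((a))/X   [F → a]
((a))/X => ((a))/F   [X → F]
((a))/F => ((a))/a   [F → a]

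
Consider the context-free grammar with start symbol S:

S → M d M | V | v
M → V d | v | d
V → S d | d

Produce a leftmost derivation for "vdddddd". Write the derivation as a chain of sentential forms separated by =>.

S => V => Sd => MdMd => VddMd => SdddMd => vdddMd => vdddVdd => vdddddd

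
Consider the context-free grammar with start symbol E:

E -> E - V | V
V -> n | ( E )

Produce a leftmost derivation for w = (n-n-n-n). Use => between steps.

E => V => (E) => (E-V) => (E-V-V) => (E-V-V-V) => (V-V-V-V) => (n-V-V-V) => (n-n-V-V) => (n-n-n-V) => (n-n-n-n)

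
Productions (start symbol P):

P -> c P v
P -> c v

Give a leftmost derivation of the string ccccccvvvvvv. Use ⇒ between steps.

P ⇒ cPv ⇒ ccPvv ⇒ cccPvvv ⇒ ccccPvvvv ⇒ cccccPvvvvv ⇒ ccccccvvvvvv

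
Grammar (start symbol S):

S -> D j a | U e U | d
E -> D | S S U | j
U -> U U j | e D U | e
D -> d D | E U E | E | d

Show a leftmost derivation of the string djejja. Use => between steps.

S => Dja => dDja => dEUEja => djUEja => djeEja => djejja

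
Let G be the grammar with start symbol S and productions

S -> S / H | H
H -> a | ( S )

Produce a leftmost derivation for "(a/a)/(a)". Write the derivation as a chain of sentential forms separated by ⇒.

S ⇒ S/H ⇒ H/H ⇒ (S)/H ⇒ (S/H)/H ⇒ (H/H)/H ⇒ (a/H)/H ⇒ (a/a)/H ⇒ (a/a)/(S) ⇒ (a/a)/(H) ⇒ (a/a)/(a)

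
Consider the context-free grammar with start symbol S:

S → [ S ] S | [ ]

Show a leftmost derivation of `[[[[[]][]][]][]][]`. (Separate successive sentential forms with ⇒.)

S⇒[S]S⇒[[S]S]S⇒[[[S]S]S]S⇒[[[[S]S]S]S]S⇒[[[[[]]S]S]S]S⇒[[[[[]][]]S]S]S⇒[[[[[]][]][]]S]S⇒[[[[[]][]][]][]]S⇒[[[[[]][]][]][]][]

S ⇒ [S]S   [S → [ S ] S]
[S]S ⇒ [[S]S]S   [S → [ S ] S]
[[S]S]S ⇒ [[[S]S]S]S   [S → [ S ] S]
[[[S]S]S]S ⇒ [[[[S]S]S]S]S   [S → [ S ] S]
[[[[S]S]S]S]S ⇒ [[[[[]]S]S]S]S   [S → [ ]]
[[[[[]]S]S]S]S ⇒ [[[[[]][]]S]S]S   [S → [ ]]
[[[[[]][]]S]S]S ⇒ [[[[[]][]][]]S]S   [S → [ ]]
[[[[[]][]][]]S]S ⇒ [[[[[]][]][]][]]S   [S → [ ]]
[[[[[]][]][]][]]S ⇒ [[[[[]][]][]][]][]   [S → [ ]]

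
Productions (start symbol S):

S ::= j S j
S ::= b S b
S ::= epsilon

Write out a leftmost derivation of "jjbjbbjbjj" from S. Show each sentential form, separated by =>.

S => jSj   [S ::= j S j]
jSj => jjSjj   [S ::= j S j]
jjSjj => jjbSbjj   [S ::= b S b]
jjbSbjj => jjbjSjbjj   [S ::= j S j]
jjbjSjbjj => jjbjbSbjbjj   [S ::= b S b]
jjbjbSbjbjj => jjbjbbjbjj   [S ::= epsilon]

S => jSj => jjSjj => jjbSbjj => jjbjSjbjj => jjbjbSbjbjj => jjbjbbjbjj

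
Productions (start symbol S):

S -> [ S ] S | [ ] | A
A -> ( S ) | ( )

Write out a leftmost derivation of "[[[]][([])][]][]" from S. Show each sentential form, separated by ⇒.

S⇒[S]S⇒[[S]S]S⇒[[[]]S]S⇒[[[]][S]S]S⇒[[[]][A]S]S⇒[[[]][(S)]S]S⇒[[[]][([])]S]S⇒[[[]][([])][]]S⇒[[[]][([])][]][]

S ⇒ [S]S   [S -> [ S ] S]
[S]S ⇒ [[S]S]S   [S -> [ S ] S]
[[S]S]S ⇒ [[[]]S]S   [S -> [ ]]
[[[]]S]S ⇒ [[[]][S]S]S   [S -> [ S ] S]
[[[]][S]S]S ⇒ [[[]][A]S]S   [S -> A]
[[[]][A]S]S ⇒ [[[]][(S)]S]S   [A -> ( S )]
[[[]][(S)]S]S ⇒ [[[]][([])]S]S   [S -> [ ]]
[[[]][([])]S]S ⇒ [[[]][([])][]]S   [S -> [ ]]
[[[]][([])][]]S ⇒ [[[]][([])][]][]   [S -> [ ]]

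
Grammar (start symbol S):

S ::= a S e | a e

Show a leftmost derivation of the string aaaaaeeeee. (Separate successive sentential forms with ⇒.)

S ⇒ aSe   [S ::= a S e]
aSe ⇒ aaSee   [S ::= a S e]
aaSee ⇒ aaaSeee   [S ::= a S e]
aaaSeee ⇒ aaaaSeeee   [S ::= a S e]
aaaaSeeee ⇒ aaaaaeeeee   [S ::= a e]

S ⇒ aSe ⇒ aaSee ⇒ aaaSeee ⇒ aaaaSeeee ⇒ aaaaaeeeee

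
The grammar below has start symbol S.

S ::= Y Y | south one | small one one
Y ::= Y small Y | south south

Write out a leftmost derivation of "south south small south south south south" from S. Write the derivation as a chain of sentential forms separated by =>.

S => Y Y   [S ::= Y Y]
Y Y => Y small Y Y   [Y ::= Y small Y]
Y small Y Y => south south small Y Y   [Y ::= south south]
south south small Y Y => south south small south south Y   [Y ::= south south]
south south small south south Y => south south small south south south south   [Y ::= south south]

S => Y Y => Y small Y Y => south south small Y Y => south south small south south Y => south south small south south south south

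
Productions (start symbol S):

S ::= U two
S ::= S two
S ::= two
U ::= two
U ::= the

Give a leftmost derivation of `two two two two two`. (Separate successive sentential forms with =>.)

S => S two => S two two => S two two two => U two two two two => two two two two two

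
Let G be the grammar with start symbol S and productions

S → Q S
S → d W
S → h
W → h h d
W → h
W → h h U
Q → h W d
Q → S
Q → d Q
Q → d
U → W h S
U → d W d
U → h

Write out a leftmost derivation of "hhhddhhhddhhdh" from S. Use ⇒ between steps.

S ⇒ QS ⇒ hWdS ⇒ hhhddS ⇒ hhhddQS ⇒ hhhddhWdS ⇒ hhhddhhhddS ⇒ hhhddhhhddQS ⇒ hhhddhhhddhWdS ⇒ hhhddhhhddhhdS ⇒ hhhddhhhddhhdh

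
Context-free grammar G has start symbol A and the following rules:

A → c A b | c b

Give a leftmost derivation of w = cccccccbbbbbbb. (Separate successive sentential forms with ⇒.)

A ⇒ cAb   [A → c A b]
cAb ⇒ ccAbb   [A → c A b]
ccAbb ⇒ cccAbbb   [A → c A b]
cccAbbb ⇒ ccccAbbbb   [A → c A b]
ccccAbbbb ⇒ cccccAbbbbb   [A → c A b]
cccccAbbbbb ⇒ ccccccAbbbbbb   [A → c A b]
ccccccAbbbbbb ⇒ cccccccbbbbbbb   [A → c b]

A ⇒ cAb ⇒ ccAbb ⇒ cccAbbb ⇒ ccccAbbbb ⇒ cccccAbbbbb ⇒ ccccccAbbbbbb ⇒ cccccccbbbbbbb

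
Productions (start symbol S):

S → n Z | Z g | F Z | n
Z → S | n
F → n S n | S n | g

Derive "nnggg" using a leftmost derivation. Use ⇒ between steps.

S ⇒ Zg ⇒ Sg ⇒ Zgg ⇒ Sgg ⇒ nZgg ⇒ nSgg ⇒ nZggg ⇒ nSggg ⇒ nnggg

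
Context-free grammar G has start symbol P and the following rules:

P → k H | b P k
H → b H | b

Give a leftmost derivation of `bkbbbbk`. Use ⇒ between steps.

P ⇒ bPk ⇒ bkHk ⇒ bkbHk ⇒ bkbbHk ⇒ bkbbbHk ⇒ bkbbbbk

P ⇒ bPk   [P → b P k]
bPk ⇒ bkHk   [P → k H]
bkHk ⇒ bkbHk   [H → b H]
bkbHk ⇒ bkbbHk   [H → b H]
bkbbHk ⇒ bkbbbHk   [H → b H]
bkbbbHk ⇒ bkbbbbk   [H → b]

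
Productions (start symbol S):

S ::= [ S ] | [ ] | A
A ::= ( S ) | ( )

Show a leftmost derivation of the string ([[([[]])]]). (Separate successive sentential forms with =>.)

S=>A=>(S)=>([S])=>([[S]])=>([[A]])=>([[(S)]])=>([[([S])]])=>([[([[]])]])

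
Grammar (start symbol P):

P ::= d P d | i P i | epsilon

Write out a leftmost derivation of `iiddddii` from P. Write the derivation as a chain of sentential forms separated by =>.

P => iPi => iiPii => iidPdii => iiddPddii => iiddddii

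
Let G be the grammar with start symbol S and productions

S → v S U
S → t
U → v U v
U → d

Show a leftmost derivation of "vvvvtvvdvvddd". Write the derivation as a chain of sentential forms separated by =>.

S => vSU => vvSUU => vvvSUUU => vvvvSUUUU => vvvvtUUUU => vvvvtvUvUUU => vvvvtvvUvvUUU => vvvvtvvdvvUUU => vvvvtvvdvvdUU => vvvvtvvdvvddU => vvvvtvvdvvddd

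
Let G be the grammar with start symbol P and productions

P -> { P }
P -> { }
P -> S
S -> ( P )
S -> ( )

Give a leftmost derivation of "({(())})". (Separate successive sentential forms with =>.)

P => S   [P -> S]
S => (P)   [S -> ( P )]
(P) => ({P})   [P -> { P }]
({P}) => ({S})   [P -> S]
({S}) => ({(P)})   [S -> ( P )]
({(P)}) => ({(S)})   [P -> S]
({(S)}) => ({(())})   [S -> ( )]

P => S => (P) => ({P}) => ({S}) => ({(P)}) => ({(S)}) => ({(())})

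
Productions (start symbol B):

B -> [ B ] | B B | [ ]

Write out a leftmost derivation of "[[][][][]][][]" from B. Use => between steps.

B => BB => BBB => [B]BB => [BB]BB => [BBB]BB => [[]BB]BB => [[][]B]BB => [[][]BB]BB => [[][][]B]BB => [[][][][]]BB => [[][][][]][]B => [[][][][]][][]

B => BB   [B -> B B]
BB => BBB   [B -> B B]
BBB => [B]BB   [B -> [ B ]]
[B]BB => [BB]BB   [B -> B B]
[BB]BB => [BBB]BB   [B -> B B]
[BBB]BB => [[]BB]BB   [B -> [ ]]
[[]BB]BB => [[][]B]BB   [B -> [ ]]
[[][]B]BB => [[][]BB]BB   [B -> B B]
[[][]BB]BB => [[][][]B]BB   [B -> [ ]]
[[][][]B]BB => [[][][][]]BB   [B -> [ ]]
[[][][][]]BB => [[][][][]][]B   [B -> [ ]]
[[][][][]][]B => [[][][][]][][]   [B -> [ ]]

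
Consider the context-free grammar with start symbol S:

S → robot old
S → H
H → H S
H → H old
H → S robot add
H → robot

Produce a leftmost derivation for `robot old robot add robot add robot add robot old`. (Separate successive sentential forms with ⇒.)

S ⇒ H ⇒ H S ⇒ S robot add S ⇒ H robot add S ⇒ S robot add robot add S ⇒ H robot add robot add S ⇒ S robot add robot add robot add S ⇒ robot old robot add robot add robot add S ⇒ robot old robot add robot add robot add robot old

S ⇒ H   [S → H]
H ⇒ H S   [H → H S]
H S ⇒ S robot add S   [H → S robot add]
S robot add S ⇒ H robot add S   [S → H]
H robot add S ⇒ S robot add robot add S   [H → S robot add]
S robot add robot add S ⇒ H robot add robot add S   [S → H]
H robot add robot add S ⇒ S robot add robot add robot add S   [H → S robot add]
S robot add robot add robot add S ⇒ robot old robot add robot add robot add S   [S → robot old]
robot old robot add robot add robot add S ⇒ robot old robot add robot add robot add robot old   [S → robot old]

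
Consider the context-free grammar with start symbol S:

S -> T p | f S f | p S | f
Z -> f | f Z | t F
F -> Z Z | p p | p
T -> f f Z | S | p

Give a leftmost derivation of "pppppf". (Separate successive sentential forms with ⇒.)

S ⇒ pS   [S -> p S]
pS ⇒ ppS   [S -> p S]
ppS ⇒ pppS   [S -> p S]
pppS ⇒ ppppS   [S -> p S]
ppppS ⇒ pppppS   [S -> p S]
pppppS ⇒ pppppf   [S -> f]

S ⇒ pS ⇒ ppS ⇒ pppS ⇒ ppppS ⇒ pppppS ⇒ pppppf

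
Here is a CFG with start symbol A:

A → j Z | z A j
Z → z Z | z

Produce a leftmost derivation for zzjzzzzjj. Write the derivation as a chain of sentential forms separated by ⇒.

A ⇒ zAj   [A → z A j]
zAj ⇒ zzAjj   [A → z A j]
zzAjj ⇒ zzjZjj   [A → j Z]
zzjZjj ⇒ zzjzZjj   [Z → z Z]
zzjzZjj ⇒ zzjzzZjj   [Z → z Z]
zzjzzZjj ⇒ zzjzzzZjj   [Z → z Z]
zzjzzzZjj ⇒ zzjzzzzjj   [Z → z]

A ⇒ zAj ⇒ zzAjj ⇒ zzjZjj ⇒ zzjzZjj ⇒ zzjzzZjj ⇒ zzjzzzZjj ⇒ zzjzzzzjj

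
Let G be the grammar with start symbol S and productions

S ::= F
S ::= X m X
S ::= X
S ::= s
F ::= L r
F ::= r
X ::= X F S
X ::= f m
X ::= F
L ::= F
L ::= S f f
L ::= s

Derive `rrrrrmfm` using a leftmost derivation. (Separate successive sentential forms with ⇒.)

S ⇒ XmX ⇒ XFSmX ⇒ FFSmX ⇒ LrFSmX ⇒ FrFSmX ⇒ rrFSmX ⇒ rrLrSmX ⇒ rrFrSmX ⇒ rrrrSmX ⇒ rrrrFmX ⇒ rrrrrmX ⇒ rrrrrmfm

S ⇒ XmX   [S ::= X m X]
XmX ⇒ XFSmX   [X ::= X F S]
XFSmX ⇒ FFSmX   [X ::= F]
FFSmX ⇒ LrFSmX   [F ::= L r]
LrFSmX ⇒ FrFSmX   [L ::= F]
FrFSmX ⇒ rrFSmX   [F ::= r]
rrFSmX ⇒ rrLrSmX   [F ::= L r]
rrLrSmX ⇒ rrFrSmX   [L ::= F]
rrFrSmX ⇒ rrrrSmX   [F ::= r]
rrrrSmX ⇒ rrrrFmX   [S ::= F]
rrrrFmX ⇒ rrrrrmX   [F ::= r]
rrrrrmX ⇒ rrrrrmfm   [X ::= f m]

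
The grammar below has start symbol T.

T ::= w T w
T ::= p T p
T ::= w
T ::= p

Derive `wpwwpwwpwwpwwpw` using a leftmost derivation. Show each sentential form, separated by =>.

T => wTw   [T ::= w T w]
wTw => wpTpw   [T ::= p T p]
wpTpw => wpwTwpw   [T ::= w T w]
wpwTwpw => wpwwTwwpw   [T ::= w T w]
wpwwTwwpw => wpwwpTpwwpw   [T ::= p T p]
wpwwpTpwwpw => wpwwpwTwpwwpw   [T ::= w T w]
wpwwpwTwpwwpw => wpwwpwwTwwpwwpw   [T ::= w T w]
wpwwpwwTwwpwwpw => wpwwpwwpwwpwwpw   [T ::= p]

T => wTw => wpTpw => wpwTwpw => wpwwTwwpw => wpwwpTpwwpw => wpwwpwTwpwwpw => wpwwpwwTwwpwwpw => wpwwpwwpwwpwwpw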